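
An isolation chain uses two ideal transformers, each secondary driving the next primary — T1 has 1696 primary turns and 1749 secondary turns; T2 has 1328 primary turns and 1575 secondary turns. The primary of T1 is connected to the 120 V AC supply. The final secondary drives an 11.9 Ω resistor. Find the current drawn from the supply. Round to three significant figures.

I_supply ≈ 15.1 A

After T1: V = 120.00 × 1749/1696 = 123.75 V.
After T2: V = 123.75 × 1575/1328 = 146.77 V.
I_load = 146.77/11.9 = 12.333 A, so P_out = 146.77 × 12.333 = 1810.1 W.
All ideal ⇒ P_in = P_out, so I_supply = 1810.1/120 = 15.1 A.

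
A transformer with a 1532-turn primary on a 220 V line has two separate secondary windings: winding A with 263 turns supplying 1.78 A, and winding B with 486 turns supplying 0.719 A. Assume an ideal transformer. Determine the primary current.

V_A = 220 × 263/1532 = 37.768 V; V_B = 220 × 486/1532 = 69.791 V.
P_out = V_A I_A + V_B I_B = 37.768×1.78 + 69.791×0.719 = 67.226 + 50.180 = 117.41 W.
Ideal ⇒ P_in = P_out, so I_p = P_out/V_p = 117.41/220 = 0.534 A.

I_p ≈ 0.534 A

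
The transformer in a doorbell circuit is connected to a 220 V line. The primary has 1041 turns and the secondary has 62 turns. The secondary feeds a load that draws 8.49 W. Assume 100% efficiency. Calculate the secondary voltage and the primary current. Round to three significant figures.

V_s ≈ 13.1 V, I_p ≈ 0.0386 A

V_s = V_p × N_s/N_p = 220 × 62/1041 = 13.103 V.
I_s = P/V_s = 8.49/13.103 = 0.64795 A.
I_p = I_s × N_s/N_p = 0.64795 × 62/1041 = 0.0386 A.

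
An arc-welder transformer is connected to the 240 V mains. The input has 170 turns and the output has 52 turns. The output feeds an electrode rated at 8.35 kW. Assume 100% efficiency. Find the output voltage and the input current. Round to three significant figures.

V_out = V_in × N_out/N_in = 240 × 52/170 = 73.412 V.
I_out = P/V_out = 8350/73.412 = 113.74 A.
I_in = I_out × N_out/N_in = 113.74 × 52/170 = 34.8 A.

V_out ≈ 73.4 V, I_in ≈ 34.8 A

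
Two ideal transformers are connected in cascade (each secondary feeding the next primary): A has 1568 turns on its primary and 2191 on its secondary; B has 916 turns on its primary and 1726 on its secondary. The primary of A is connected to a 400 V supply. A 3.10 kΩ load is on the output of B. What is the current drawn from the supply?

Secondary of A: V = 400.00 × 2191/1568 = 558.93 V.
Secondary of B: V = 558.93 × 1726/916 = 1053.2 V.
I_load = 1053.2/3100 = 0.33973 A, so P_out = 1053.2 × 0.33973 = 357.80 W.
All ideal ⇒ P_in = P_out, so I_supply = 357.80/400 = 0.895 A.

I_supply ≈ 0.895 A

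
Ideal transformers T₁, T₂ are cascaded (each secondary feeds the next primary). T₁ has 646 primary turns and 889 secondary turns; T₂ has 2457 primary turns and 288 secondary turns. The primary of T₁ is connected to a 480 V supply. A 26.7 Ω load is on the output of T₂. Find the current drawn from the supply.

I_supply ≈ 0.468 A

After T₁: V = 480.00 × 889/646 = 660.56 V.
After T₂: V = 660.56 × 288/2457 = 77.428 V.
I_load = 77.428/26.7 = 2.8999 A, so P_out = 77.428 × 2.8999 = 224.54 W.
All ideal ⇒ P_in = P_out, so I_supply = 224.54/480 = 0.468 A.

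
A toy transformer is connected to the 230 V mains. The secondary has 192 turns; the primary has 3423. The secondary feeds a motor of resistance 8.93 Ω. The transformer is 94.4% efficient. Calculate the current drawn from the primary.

V_s = 230 × 192/3423 = 12.901 V.
I_s = V_s/R = 12.901/8.93 = 1.4447 A.
P_out = V_s I_s = 12.901 × 1.4447 = 18.638 W.
P_in = P_out/η = 18.638/0.944 = 19.743 W.
I_p = P_in/V_p = 19.743/230 = 0.0858 A.

I_p ≈ 0.0858 A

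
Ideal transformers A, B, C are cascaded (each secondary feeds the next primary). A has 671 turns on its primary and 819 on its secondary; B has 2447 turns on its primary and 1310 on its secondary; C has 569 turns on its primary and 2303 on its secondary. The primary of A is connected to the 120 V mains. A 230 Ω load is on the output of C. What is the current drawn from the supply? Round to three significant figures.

I_supply ≈ 3.65 A

After A: V = 120.00 × 819/671 = 146.47 V.
After B: V = 146.47 × 1310/2447 = 78.412 V.
After C: V = 78.412 × 2303/569 = 317.37 V.
I_load = 317.37/230 = 1.3799 A, so P_out = 317.37 × 1.3799 = 437.92 W.
All ideal ⇒ P_in = P_out, so I_supply = 437.92/120 = 3.65 A.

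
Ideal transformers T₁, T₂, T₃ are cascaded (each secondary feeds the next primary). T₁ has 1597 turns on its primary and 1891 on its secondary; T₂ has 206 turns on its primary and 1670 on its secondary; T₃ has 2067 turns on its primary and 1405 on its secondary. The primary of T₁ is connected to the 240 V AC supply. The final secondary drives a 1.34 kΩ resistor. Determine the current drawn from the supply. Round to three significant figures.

Secondary of T₁: V = 240.00 × 1891/1597 = 284.18 V.
Secondary of T₂: V = 284.18 × 1670/206 = 2303.8 V.
Secondary of T₃: V = 2303.8 × 1405/2067 = 1566.0 V.
I_load = 1566.0/1340 = 1.1686 A, so P_out = 1566.0 × 1.1686 = 1830.0 W.
All ideal ⇒ P_in = P_out, so I_supply = 1830.0/240 = 7.63 A.

I_supply ≈ 7.63 A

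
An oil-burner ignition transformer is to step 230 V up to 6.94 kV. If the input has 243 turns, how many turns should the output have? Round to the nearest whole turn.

N_out = 7332 turns

N_out/N_in = V_out/V_in, so N_out = 243 × 6940/230 = 7332.3 ≈ 7332 turns.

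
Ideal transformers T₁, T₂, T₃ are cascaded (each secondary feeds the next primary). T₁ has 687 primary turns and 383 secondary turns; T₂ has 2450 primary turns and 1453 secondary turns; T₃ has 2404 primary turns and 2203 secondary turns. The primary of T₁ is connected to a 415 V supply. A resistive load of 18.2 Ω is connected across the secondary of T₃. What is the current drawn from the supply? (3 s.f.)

I_supply ≈ 2.09 A

After T₁: V = 415.00 × 383/687 = 231.36 V.
After T₂: V = 231.36 × 1453/2450 = 137.21 V.
After T₃: V = 137.21 × 2203/2404 = 125.74 V.
I_load = 125.74/18.2 = 6.9087 A, so P_out = 125.74 × 6.9087 = 868.70 W.
All ideal ⇒ P_in = P_out, so I_supply = 868.70/415 = 2.09 A.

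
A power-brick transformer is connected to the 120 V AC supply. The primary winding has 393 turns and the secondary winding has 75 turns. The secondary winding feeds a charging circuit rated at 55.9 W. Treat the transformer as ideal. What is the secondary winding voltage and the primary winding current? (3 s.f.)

V_s ≈ 22.9 V, I_p ≈ 0.466 A

V_s = V_p × N_s/N_p = 120 × 75/393 = 22.901 V.
I_s = P/V_s = 55.9/22.901 = 2.4410 A.
I_p = I_s × N_s/N_p = 2.4410 × 75/393 = 0.466 A.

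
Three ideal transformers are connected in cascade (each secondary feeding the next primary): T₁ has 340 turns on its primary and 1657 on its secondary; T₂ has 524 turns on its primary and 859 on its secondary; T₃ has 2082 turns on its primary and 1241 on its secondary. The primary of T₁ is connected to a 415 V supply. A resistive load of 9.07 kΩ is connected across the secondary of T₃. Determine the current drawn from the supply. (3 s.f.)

Secondary of T₁: V = 415.00 × 1657/340 = 2022.5 V.
Secondary of T₂: V = 2022.5 × 859/524 = 3315.5 V.
Secondary of T₃: V = 3315.5 × 1241/2082 = 1976.3 V.
I_load = 1976.3/9070 = 0.21789 A, so P_out = 1976.3 × 0.21789 = 430.61 W.
All ideal ⇒ P_in = P_out, so I_supply = 430.61/415 = 1.04 A.

I_supply ≈ 1.04 A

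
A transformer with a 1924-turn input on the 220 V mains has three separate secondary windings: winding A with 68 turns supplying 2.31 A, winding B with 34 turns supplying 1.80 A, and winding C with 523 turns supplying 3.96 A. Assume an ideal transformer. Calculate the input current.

I_in ≈ 1.19 A

V_A = 220 × 68/1924 = 7.7755 V; V_B = 220 × 34/1924 = 3.8877 V; V_C = 220 × 523/1924 = 59.802 V.
P_out = V_A I_A + V_B I_B + V_C I_C = 7.7755×2.31 + 3.8877×1.80 + 59.802×3.96 = 17.961 + 6.9979 + 236.82 = 261.78 W.
Ideal ⇒ P_in = P_out, so I_in = P_out/V_in = 261.78/220 = 1.19 A.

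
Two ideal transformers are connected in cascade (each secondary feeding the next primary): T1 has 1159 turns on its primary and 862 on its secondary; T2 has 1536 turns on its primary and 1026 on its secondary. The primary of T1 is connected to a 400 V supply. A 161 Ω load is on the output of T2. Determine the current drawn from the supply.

I_supply ≈ 0.613 A

Secondary of T1: V = 400.00 × 862/1159 = 297.50 V.
Secondary of T2: V = 297.50 × 1026/1536 = 198.72 V.
I_load = 198.72/161 = 1.2343 A, so P_out = 198.72 × 1.2343 = 245.28 W.
All ideal ⇒ P_in = P_out, so I_supply = 245.28/400 = 0.613 A.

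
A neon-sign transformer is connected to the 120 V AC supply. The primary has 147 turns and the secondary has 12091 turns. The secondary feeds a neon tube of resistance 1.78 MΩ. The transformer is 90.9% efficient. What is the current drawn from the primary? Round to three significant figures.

I_p ≈ 0.502 A

V_s = 120 × 12091/147 = 9870.2 V.
I_s = V_s/R = 9870.2/(1.78×10^6) = 0.0055451 A.
P_out = V_s I_s = 9870.2 × 0.0055451 = 54.731 W.
P_in = P_out/η = 54.731/0.909 = 60.210 W.
I_p = P_in/V_p = 60.210/120 = 0.502 A.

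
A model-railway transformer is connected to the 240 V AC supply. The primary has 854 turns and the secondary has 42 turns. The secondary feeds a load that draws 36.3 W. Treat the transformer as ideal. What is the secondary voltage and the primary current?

V_s = V_p × N_s/N_p = 240 × 42/854 = 11.803 V.
I_s = P/V_s = 36.3/11.803 = 3.0754 A.
I_p = I_s × N_s/N_p = 3.0754 × 42/854 = 0.151 A.

V_s ≈ 11.8 V, I_p ≈ 0.151 A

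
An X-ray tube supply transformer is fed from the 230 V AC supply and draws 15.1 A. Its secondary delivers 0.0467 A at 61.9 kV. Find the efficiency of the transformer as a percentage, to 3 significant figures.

η ≈ 83.2%

P_in = 230 × 15.1 = 3473.00 W.
P_out = 61900 × 0.0467 = 2890.73 W.
η = P_out/P_in = 2890.73/3473.00 = 0.832.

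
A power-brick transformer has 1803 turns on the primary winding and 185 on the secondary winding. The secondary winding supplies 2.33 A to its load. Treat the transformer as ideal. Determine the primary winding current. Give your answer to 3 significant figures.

I_p ≈ 0.239 A

For an ideal transformer I_p/I_s = N_s/N_p, so I_p = 2.33 × 185/1803 = 0.239 A.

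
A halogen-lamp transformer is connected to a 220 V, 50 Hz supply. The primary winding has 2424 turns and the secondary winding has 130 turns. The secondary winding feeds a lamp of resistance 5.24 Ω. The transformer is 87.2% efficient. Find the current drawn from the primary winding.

V_s = 220 × 130/2424 = 11.799 V.
I_s = V_s/R = 11.799/5.24 = 2.2517 A.
P_out = V_s I_s = 11.799 × 2.2517 = 26.567 W.
P_in = P_out/η = 26.567/0.872 = 30.466 W.
I_p = P_in/V_p = 30.466/220 = 0.138 A.

I_p ≈ 0.138 A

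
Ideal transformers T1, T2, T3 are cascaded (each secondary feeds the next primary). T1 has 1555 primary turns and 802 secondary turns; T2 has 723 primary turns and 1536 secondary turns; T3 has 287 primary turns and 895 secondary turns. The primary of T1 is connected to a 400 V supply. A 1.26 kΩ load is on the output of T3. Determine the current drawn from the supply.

After T1: V = 400.00 × 802/1555 = 206.30 V.
After T2: V = 206.30 × 1536/723 = 438.29 V.
After T3: V = 438.29 × 895/287 = 1366.8 V.
I_load = 1366.8/1260 = 1.0847 A, so P_out = 1366.8 × 1.0847 = 1482.6 W.
All ideal ⇒ P_in = P_out, so I_supply = 1482.6/400 = 3.71 A.

I_supply ≈ 3.71 A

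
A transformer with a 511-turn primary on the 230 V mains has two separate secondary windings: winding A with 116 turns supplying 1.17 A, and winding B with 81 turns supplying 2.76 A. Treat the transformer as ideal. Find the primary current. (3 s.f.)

I_p ≈ 0.703 A

V_A = 230 × 116/511 = 52.211 V; V_B = 230 × 81/511 = 36.458 V.
P_out = V_A I_A + V_B I_B = 52.211×1.17 + 36.458×2.76 = 61.087 + 100.62 = 161.71 W.
Ideal ⇒ P_in = P_out, so I_p = P_out/V_p = 161.71/230 = 0.703 A.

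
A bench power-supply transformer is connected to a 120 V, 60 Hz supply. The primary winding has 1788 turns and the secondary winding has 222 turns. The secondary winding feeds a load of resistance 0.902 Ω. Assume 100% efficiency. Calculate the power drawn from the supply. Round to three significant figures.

V_s = V_p × N_s/N_p = 120 × 222/1788 = 14.899 V.
I_s = V_s/R = 14.899/0.902 = 16.518 A.
I_p = I_s × N_s/N_p = 16.518 × 222/1788 = 2.0509 A.
P = V_p I_p = 120 × 2.0509 = 246 W.

P ≈ 246 W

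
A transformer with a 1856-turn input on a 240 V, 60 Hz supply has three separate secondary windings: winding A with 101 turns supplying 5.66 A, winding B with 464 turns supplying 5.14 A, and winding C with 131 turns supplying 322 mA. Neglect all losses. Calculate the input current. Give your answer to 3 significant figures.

I_in ≈ 1.62 A

V_A = 240 × 101/1856 = 13.060 V; V_B = 240 × 464/1856 = 60.000 V; V_C = 240 × 131/1856 = 16.940 V.
P_out = V_A I_A + V_B I_B + V_C I_C = 13.060×5.66 + 60.000×5.14 + 16.940×0.322 = 73.922 + 308.40 + 5.4546 = 387.78 W.
Ideal ⇒ P_in = P_out, so I_in = P_out/V_in = 387.78/240 = 1.62 A.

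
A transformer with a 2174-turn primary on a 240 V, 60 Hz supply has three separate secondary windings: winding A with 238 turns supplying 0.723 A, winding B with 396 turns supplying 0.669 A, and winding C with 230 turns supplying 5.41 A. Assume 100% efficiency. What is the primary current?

V_A = 240 × 238/2174 = 26.274 V; V_B = 240 × 396/2174 = 43.717 V; V_C = 240 × 230/2174 = 25.391 V.
P_out = V_A I_A + V_B I_B + V_C I_C = 26.274×0.723 + 43.717×0.669 + 25.391×5.41 = 18.996 + 29.246 + 137.37 = 185.61 W.
Ideal ⇒ P_in = P_out, so I_p = P_out/V_p = 185.61/240 = 0.773 A.

I_p ≈ 0.773 A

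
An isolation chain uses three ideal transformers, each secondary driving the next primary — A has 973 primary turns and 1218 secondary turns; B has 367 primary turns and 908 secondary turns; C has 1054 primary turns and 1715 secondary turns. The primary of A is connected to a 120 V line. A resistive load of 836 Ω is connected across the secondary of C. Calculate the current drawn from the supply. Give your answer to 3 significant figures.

I_supply ≈ 3.65 A

After A: V = 120.00 × 1218/973 = 150.22 V.
After B: V = 150.22 × 908/367 = 371.65 V.
After C: V = 371.65 × 1715/1054 = 604.73 V.
I_load = 604.73/836 = 0.72336 A, so P_out = 604.73 × 0.72336 = 437.43 W.
All ideal ⇒ P_in = P_out, so I_supply = 437.43/120 = 3.65 A.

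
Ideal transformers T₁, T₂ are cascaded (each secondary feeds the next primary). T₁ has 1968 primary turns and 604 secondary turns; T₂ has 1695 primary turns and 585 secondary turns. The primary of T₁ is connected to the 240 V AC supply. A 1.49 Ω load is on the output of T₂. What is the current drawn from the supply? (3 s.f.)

After T₁: V = 240.00 × 604/1968 = 73.659 V.
After T₂: V = 73.659 × 585/1695 = 25.422 V.
I_load = 25.422/1.49 = 17.062 A, so P_out = 25.422 × 17.062 = 433.74 W.
All ideal ⇒ P_in = P_out, so I_supply = 433.74/240 = 1.81 A.

I_supply ≈ 1.81 A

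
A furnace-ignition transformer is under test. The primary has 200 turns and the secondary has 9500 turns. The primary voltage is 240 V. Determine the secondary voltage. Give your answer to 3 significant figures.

V_s ≈ 11400 V

V_s/V_p = N_s/N_p, so V_s = 240 × 9500/200 = 11400 V.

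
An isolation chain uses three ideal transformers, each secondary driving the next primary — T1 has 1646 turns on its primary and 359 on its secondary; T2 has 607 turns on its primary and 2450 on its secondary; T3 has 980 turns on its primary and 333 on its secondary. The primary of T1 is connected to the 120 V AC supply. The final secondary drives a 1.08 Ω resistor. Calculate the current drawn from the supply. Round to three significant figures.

Secondary of T1: V = 120.00 × 359/1646 = 26.173 V.
Secondary of T2: V = 26.173 × 2450/607 = 105.64 V.
Secondary of T3: V = 105.64 × 333/980 = 35.896 V.
I_load = 35.896/1.08 = 33.237 A, so P_out = 35.896 × 33.237 = 1193.1 W.
All ideal ⇒ P_in = P_out, so I_supply = 1193.1/120 = 9.94 A.

I_supply ≈ 9.94 A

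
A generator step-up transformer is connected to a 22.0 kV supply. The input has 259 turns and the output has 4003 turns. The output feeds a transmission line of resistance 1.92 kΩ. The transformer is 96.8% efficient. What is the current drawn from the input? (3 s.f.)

I_in ≈ 2830 A

V_out = 22000 × 4003/259 = 340020 V.
I_out = V_out/R = 340020/1920 = 177.10 A.
P_out = V_out I_out = 340020 × 177.10 = 6.0217×10^7 W.
P_in = P_out/η = 6.0217×10^7/0.968 = 6.2207×10^7 W.
I_in = P_in/V_in = 6.2207×10^7/22000 = 2830 A.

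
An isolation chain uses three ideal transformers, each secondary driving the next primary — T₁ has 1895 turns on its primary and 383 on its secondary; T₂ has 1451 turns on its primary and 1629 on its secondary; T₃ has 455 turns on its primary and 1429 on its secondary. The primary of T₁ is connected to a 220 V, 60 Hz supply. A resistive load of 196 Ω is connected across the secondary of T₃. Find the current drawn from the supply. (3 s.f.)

I_supply ≈ 0.570 A

After T₁: V = 220.00 × 383/1895 = 44.464 V.
After T₂: V = 44.464 × 1629/1451 = 49.919 V.
After T₃: V = 49.919 × 1429/455 = 156.78 V.
I_load = 156.78/196 = 0.79989 A, so P_out = 156.78 × 0.79989 = 125.41 W.
All ideal ⇒ P_in = P_out, so I_supply = 125.41/220 = 0.570 A.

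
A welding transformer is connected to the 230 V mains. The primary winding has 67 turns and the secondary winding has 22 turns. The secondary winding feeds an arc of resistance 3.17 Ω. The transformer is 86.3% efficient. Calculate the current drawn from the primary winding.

I_p ≈ 9.06 A

V_s = 230 × 22/67 = 75.522 V.
I_s = V_s/R = 75.522/3.17 = 23.824 A.
P_out = V_s I_s = 75.522 × 23.824 = 1799.3 W.
P_in = P_out/η = 1799.3/0.863 = 2084.9 W.
I_p = P_in/V_p = 2084.9/230 = 9.06 A.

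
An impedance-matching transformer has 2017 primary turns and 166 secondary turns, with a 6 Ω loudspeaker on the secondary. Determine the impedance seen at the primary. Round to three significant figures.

Z_p ≈ 886 Ω

Z_p = (N_p/N_s)² × Z_s = (2017/166)² × 6 = 886 Ω.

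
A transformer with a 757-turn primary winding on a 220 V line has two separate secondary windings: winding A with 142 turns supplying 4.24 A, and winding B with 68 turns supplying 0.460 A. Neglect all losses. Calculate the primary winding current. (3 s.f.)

V_A = 220 × 142/757 = 41.268 V; V_B = 220 × 68/757 = 19.762 V.
P_out = V_A I_A + V_B I_B = 41.268×4.24 + 19.762×0.460 = 174.98 + 9.0906 = 184.07 W.
Ideal ⇒ P_in = P_out, so I_p = P_out/V_p = 184.07/220 = 0.837 A.

I_p ≈ 0.837 A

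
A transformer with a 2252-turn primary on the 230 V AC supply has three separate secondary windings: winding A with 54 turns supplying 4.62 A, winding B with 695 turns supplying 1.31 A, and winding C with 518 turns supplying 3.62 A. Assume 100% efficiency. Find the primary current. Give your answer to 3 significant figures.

I_p ≈ 1.35 A

V_A = 230 × 54/2252 = 5.5151 V; V_B = 230 × 695/2252 = 70.981 V; V_C = 230 × 518/2252 = 52.904 V.
P_out = V_A I_A + V_B I_B + V_C I_C = 5.5151×4.62 + 70.981×1.31 + 52.904×3.62 = 25.480 + 92.986 + 191.51 = 309.98 W.
Ideal ⇒ P_in = P_out, so I_p = P_out/V_p = 309.98/230 = 1.35 A.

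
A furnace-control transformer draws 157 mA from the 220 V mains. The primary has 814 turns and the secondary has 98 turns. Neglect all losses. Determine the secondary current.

I_s/I_p = N_p/N_s, so I_s = 0.157 × 814/98 = 1.30 A.

I_s ≈ 1.30 A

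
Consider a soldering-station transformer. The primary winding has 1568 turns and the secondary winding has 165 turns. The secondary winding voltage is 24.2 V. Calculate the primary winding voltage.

V_p/V_s = N_p/N_s, so V_p = 24.2 × 1568/165 = 230 V.

V_p ≈ 230 V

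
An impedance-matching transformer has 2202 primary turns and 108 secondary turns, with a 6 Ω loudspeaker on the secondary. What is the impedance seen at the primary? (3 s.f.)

Z_p = (N_p/N_s)² × Z_s = (2202/108)² × 6 = 2490 Ω.

Z_p ≈ 2490 Ω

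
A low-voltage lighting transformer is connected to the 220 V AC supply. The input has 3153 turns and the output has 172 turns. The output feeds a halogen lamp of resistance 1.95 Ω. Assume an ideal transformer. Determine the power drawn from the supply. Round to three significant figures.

V_out = V_in × N_out/N_in = 220 × 172/3153 = 12.001 V.
I_out = V_out/R = 12.001/1.95 = 6.1545 A.
I_in = I_out × N_out/N_in = 6.1545 × 172/3153 = 0.33574 A.
P = V_in I_in = 220 × 0.33574 = 73.9 W.

P ≈ 73.9 W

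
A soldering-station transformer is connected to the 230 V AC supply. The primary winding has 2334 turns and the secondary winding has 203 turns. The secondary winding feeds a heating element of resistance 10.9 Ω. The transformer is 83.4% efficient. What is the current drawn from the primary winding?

V_s = 230 × 203/2334 = 20.004 V.
I_s = V_s/R = 20.004/10.9 = 1.8353 A.
P_out = V_s I_s = 20.004 × 1.8353 = 36.713 W.
P_in = P_out/η = 36.713/0.834 = 44.020 W.
I_p = P_in/V_p = 44.020/230 = 0.191 A.

I_p ≈ 0.191 A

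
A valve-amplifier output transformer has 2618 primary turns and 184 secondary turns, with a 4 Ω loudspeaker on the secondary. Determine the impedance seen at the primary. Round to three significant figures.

Z_p ≈ 810 Ω

Z_p = (N_p/N_s)² × Z_s = (2618/184)² × 4 = 810 Ω.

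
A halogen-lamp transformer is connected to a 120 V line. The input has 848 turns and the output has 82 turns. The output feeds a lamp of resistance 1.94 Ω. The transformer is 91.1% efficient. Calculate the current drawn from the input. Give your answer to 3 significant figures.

V_out = 120 × 82/848 = 11.604 V.
I_out = V_out/R = 11.604/1.94 = 5.9813 A.
P_out = V_out I_out = 11.604 × 5.9813 = 69.406 W.
P_in = P_out/η = 69.406/0.911 = 76.187 W.
I_in = P_in/V_in = 76.187/120 = 0.635 A.

I_in ≈ 0.635 A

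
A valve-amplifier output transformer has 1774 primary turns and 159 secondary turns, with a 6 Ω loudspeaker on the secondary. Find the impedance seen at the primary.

Z_p ≈ 747 Ω

Z_p = (N_p/N_s)² × Z_s = (1774/159)² × 6 = 747 Ω.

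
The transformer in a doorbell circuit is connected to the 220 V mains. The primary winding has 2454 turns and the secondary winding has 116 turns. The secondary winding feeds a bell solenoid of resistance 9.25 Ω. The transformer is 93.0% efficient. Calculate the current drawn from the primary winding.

I_p ≈ 0.0571 A

V_s = 220 × 116/2454 = 10.399 V.
I_s = V_s/R = 10.399/9.25 = 1.1243 A.
P_out = V_s I_s = 10.399 × 1.1243 = 11.692 W.
P_in = P_out/η = 11.692/0.930 = 12.572 W.
I_p = P_in/V_p = 12.572/220 = 0.0571 A.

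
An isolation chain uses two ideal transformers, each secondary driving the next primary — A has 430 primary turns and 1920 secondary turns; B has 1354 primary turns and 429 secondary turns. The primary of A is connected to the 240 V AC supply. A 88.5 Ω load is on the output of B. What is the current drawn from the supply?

I_supply ≈ 5.43 A

After A: V = 240.00 × 1920/430 = 1071.6 V.
After B: V = 1071.6 × 429/1354 = 339.53 V.
I_load = 339.53/88.5 = 3.8365 A, so P_out = 339.53 × 3.8365 = 1302.6 W.
All ideal ⇒ P_in = P_out, so I_supply = 1302.6/240 = 5.43 A.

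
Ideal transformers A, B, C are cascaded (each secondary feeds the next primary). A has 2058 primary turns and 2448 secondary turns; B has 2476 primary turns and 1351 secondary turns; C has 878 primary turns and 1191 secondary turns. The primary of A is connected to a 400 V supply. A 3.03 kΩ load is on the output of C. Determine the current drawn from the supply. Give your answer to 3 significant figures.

Secondary of A: V = 400.00 × 2448/2058 = 475.80 V.
Secondary of B: V = 475.80 × 1351/2476 = 259.62 V.
Secondary of C: V = 259.62 × 1191/878 = 352.17 V.
I_load = 352.17/3030 = 0.11623 A, so P_out = 352.17 × 0.11623 = 40.931 W.
All ideal ⇒ P_in = P_out, so I_supply = 40.931/400 = 0.102 A.

I_supply ≈ 0.102 A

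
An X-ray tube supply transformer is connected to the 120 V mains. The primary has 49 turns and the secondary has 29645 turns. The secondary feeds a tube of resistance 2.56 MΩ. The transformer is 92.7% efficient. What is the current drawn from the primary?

V_s = 120 × 29645/49 = 72600 V.
I_s = V_s/R = 72600/(2.56×10^6) = 0.028359 A.
P_out = V_s I_s = 72600 × 0.028359 = 2058.9 W.
P_in = P_out/η = 2058.9/0.927 = 2221.0 W.
I_p = P_in/V_p = 2221.0/120 = 18.5 A.

I_p ≈ 18.5 A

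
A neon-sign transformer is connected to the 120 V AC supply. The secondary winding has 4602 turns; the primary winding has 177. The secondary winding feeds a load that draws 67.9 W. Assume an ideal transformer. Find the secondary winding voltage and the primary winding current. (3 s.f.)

V_s = V_p × N_s/N_p = 120 × 4602/177 = 3120.0 V.
I_s = P/V_s = 67.9/3120.0 = 0.021763 A.
I_p = I_s × N_s/N_p = 0.021763 × 4602/177 = 0.566 A.

V_s ≈ 3120 V, I_p ≈ 0.566 A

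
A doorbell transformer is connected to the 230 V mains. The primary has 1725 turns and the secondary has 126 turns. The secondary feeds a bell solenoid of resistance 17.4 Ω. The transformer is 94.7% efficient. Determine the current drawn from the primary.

V_s = 230 × 126/1725 = 16.800 V.
I_s = V_s/R = 16.800/17.4 = 0.96552 A.
P_out = V_s I_s = 16.800 × 0.96552 = 16.221 W.
P_in = P_out/η = 16.221/0.947 = 17.129 W.
I_p = P_in/V_p = 17.129/230 = 0.0745 A.

I_p ≈ 0.0745 A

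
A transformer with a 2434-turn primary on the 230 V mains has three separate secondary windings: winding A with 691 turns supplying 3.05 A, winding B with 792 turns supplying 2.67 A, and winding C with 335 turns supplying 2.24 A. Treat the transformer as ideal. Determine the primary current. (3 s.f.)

I_p ≈ 2.04 A

V_A = 230 × 691/2434 = 65.296 V; V_B = 230 × 792/2434 = 74.840 V; V_C = 230 × 335/2434 = 31.656 V.
P_out = V_A I_A + V_B I_B + V_C I_C = 65.296×3.05 + 74.840×2.67 + 31.656×2.24 = 199.15 + 199.82 + 70.909 = 469.88 W.
Ideal ⇒ P_in = P_out, so I_p = P_out/V_p = 469.88/230 = 2.04 A.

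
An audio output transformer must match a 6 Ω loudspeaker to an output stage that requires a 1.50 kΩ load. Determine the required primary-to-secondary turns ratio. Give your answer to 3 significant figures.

N_p/N_s ≈ 15.8

Z_p/Z_s = (N_p/N_s)², so N_p/N_s = √(1500/6) = √250 = 15.8.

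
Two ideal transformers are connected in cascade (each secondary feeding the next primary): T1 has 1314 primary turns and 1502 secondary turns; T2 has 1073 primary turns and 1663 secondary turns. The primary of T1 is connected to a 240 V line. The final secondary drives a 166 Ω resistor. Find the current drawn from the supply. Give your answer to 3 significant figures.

Secondary of T1: V = 240.00 × 1502/1314 = 274.34 V.
Secondary of T2: V = 274.34 × 1663/1073 = 425.19 V.
I_load = 425.19/166 = 2.5614 A, so P_out = 425.19 × 2.5614 = 1089.1 W.
All ideal ⇒ P_in = P_out, so I_supply = 1089.1/240 = 4.54 A.

I_supply ≈ 4.54 A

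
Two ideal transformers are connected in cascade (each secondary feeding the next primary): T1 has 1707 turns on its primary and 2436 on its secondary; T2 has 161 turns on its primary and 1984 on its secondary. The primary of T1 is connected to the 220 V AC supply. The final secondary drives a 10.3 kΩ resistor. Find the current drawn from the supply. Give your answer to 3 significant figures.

After T1: V = 220.00 × 2436/1707 = 313.95 V.
After T2: V = 313.95 × 1984/161 = 3868.9 V.
I_load = 3868.9/10300 = 0.37562 A, so P_out = 3868.9 × 0.37562 = 1453.2 W.
All ideal ⇒ P_in = P_out, so I_supply = 1453.2/220 = 6.61 A.

I_supply ≈ 6.61 A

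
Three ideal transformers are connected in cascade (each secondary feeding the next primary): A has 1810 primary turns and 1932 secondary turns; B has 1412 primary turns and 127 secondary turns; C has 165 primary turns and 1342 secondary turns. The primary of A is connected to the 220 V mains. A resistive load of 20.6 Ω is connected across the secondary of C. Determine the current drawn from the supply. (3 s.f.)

I_supply ≈ 6.51 A

After A: V = 220.00 × 1932/1810 = 234.83 V.
After B: V = 234.83 × 127/1412 = 21.121 V.
After C: V = 21.121 × 1342/165 = 171.79 V.
I_load = 171.79/20.6 = 8.3391 A, so P_out = 171.79 × 8.3391 = 1432.6 W.
All ideal ⇒ P_in = P_out, so I_supply = 1432.6/220 = 6.51 A.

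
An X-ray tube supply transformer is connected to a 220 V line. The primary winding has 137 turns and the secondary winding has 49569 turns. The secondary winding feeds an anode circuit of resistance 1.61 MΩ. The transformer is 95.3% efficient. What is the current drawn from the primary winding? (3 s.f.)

V_s = 220 × 49569/137 = 79600 V.
I_s = V_s/R = 79600/(1.61×10^6) = 0.049441 A.
P_out = V_s I_s = 79600 × 0.049441 = 3935.5 W.
P_in = P_out/η = 3935.5/0.953 = 4129.6 W.
I_p = P_in/V_p = 4129.6/220 = 18.8 A.

I_p ≈ 18.8 A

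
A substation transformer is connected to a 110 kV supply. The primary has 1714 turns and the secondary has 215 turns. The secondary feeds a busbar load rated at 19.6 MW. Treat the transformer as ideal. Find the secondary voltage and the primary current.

V_s = V_p × N_s/N_p = 110000 × 215/1714 = 13798 V.
I_s = P/V_s = 1.96×10^7/13798 = 1420.5 A.
I_p = I_s × N_s/N_p = 1420.5 × 215/1714 = 178 A.

V_s ≈ 13800 V, I_p ≈ 178 A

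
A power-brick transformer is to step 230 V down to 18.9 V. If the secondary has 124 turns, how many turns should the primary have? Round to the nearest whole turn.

N_p = 1509 turns

N_p/N_s = V_p/V_s, so N_p = 124 × 230/18.9 = 1509.0 ≈ 1509 turns.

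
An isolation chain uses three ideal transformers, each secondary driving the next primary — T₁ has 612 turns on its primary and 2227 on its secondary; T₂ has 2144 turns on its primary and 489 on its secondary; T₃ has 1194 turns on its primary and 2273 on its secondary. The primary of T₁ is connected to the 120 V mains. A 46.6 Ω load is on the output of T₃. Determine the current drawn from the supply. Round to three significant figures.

Secondary of T₁: V = 120.00 × 2227/612 = 436.67 V.
Secondary of T₂: V = 436.67 × 489/2144 = 99.594 V.
Secondary of T₃: V = 99.594 × 2273/1194 = 189.60 V.
I_load = 189.60/46.6 = 4.0686 A, so P_out = 189.60 × 4.0686 = 771.39 W.
All ideal ⇒ P_in = P_out, so I_supply = 771.39/120 = 6.43 A.

I_supply ≈ 6.43 A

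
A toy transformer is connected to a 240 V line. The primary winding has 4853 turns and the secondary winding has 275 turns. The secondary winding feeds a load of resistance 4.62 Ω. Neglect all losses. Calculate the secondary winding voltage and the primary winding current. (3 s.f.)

V_s = V_p × N_s/N_p = 240 × 275/4853 = 13.600 V.
I_s = V_s/R = 13.600/4.62 = 2.9437 A.
I_p = I_s × N_s/N_p = 2.9437 × 275/4853 = 0.167 A.

V_s ≈ 13.6 V, I_p ≈ 0.167 A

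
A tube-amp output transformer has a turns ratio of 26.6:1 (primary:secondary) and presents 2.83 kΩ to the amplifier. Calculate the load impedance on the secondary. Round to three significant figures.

Z_s ≈ 4.00 Ω

Z_s = Z_p/(N_p/N_s)² = 2830/26.6² = 4.00 Ω.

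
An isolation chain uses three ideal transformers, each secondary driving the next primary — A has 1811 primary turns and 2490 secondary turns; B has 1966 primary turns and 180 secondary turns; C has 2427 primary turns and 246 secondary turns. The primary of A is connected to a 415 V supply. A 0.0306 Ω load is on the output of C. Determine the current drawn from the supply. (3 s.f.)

I_supply ≈ 2.21 A

After A: V = 415.00 × 2490/1811 = 570.60 V.
After B: V = 570.60 × 180/1966 = 52.242 V.
After C: V = 52.242 × 246/2427 = 5.2952 V.
I_load = 5.2952/0.0306 = 173.05 A, so P_out = 5.2952 × 173.05 = 916.32 W.
All ideal ⇒ P_in = P_out, so I_supply = 916.32/415 = 2.21 A.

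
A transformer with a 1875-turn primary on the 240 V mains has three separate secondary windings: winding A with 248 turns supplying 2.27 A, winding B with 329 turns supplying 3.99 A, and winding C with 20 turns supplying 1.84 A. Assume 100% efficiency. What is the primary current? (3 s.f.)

I_p ≈ 1.02 A

V_A = 240 × 248/1875 = 31.744 V; V_B = 240 × 329/1875 = 42.112 V; V_C = 240 × 20/1875 = 2.5600 V.
P_out = V_A I_A + V_B I_B + V_C I_C = 31.744×2.27 + 42.112×3.99 + 2.5600×1.84 = 72.059 + 168.03 + 4.7104 = 244.80 W.
Ideal ⇒ P_in = P_out, so I_p = P_out/V_p = 244.80/240 = 1.02 A.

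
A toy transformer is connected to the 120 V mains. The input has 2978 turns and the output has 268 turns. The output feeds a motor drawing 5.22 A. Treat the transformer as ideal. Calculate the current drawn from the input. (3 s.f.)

I_in ≈ 0.470 A

For an ideal transformer I_in N_in = I_out N_out, so I_in = 5.22 × 268/2978 = 0.470 A.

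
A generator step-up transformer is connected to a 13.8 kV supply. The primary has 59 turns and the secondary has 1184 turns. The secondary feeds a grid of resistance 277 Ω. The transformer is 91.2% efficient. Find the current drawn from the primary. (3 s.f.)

I_p ≈ 22000 A

V_s = 13800 × 1184/59 = 276940 V.
I_s = V_s/R = 276940/277 = 999.77 A.
P_out = V_s I_s = 276940 × 999.77 = 2.7687×10^8 W.
P_in = P_out/η = 2.7687×10^8/0.912 = 3.0359×10^8 W.
I_p = P_in/V_p = 3.0359×10^8/13800 = 22000 A.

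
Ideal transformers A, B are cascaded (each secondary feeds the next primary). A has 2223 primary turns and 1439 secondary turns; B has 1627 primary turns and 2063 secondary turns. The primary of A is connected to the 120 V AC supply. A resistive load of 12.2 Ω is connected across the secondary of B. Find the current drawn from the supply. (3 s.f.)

I_supply ≈ 6.63 A

Secondary of A: V = 120.00 × 1439/2223 = 77.679 V.
Secondary of B: V = 77.679 × 2063/1627 = 98.495 V.
I_load = 98.495/12.2 = 8.0734 A, so P_out = 98.495 × 8.0734 = 795.19 W.
All ideal ⇒ P_in = P_out, so I_supply = 795.19/120 = 6.63 A.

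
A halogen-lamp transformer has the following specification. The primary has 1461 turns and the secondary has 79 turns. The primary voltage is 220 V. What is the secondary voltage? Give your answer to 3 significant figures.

V_s ≈ 11.9 V

V_s/V_p = N_s/N_p, so V_s = 220 × 79/1461 = 11.9 V.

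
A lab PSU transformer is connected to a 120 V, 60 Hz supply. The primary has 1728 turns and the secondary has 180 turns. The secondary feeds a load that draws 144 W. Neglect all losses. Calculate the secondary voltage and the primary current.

V_s ≈ 12.5 V, I_p ≈ 1.20 A

V_s = V_p × N_s/N_p = 120 × 180/1728 = 12.500 V.
I_s = P/V_s = 144/12.500 = 11.520 A.
I_p = I_s × N_s/N_p = 11.520 × 180/1728 = 1.20 A.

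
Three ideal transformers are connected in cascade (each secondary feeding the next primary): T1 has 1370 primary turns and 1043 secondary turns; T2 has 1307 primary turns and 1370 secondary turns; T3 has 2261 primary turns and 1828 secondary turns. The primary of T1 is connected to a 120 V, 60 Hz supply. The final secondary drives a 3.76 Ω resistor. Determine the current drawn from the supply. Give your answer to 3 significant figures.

After T1: V = 120.00 × 1043/1370 = 91.358 V.
After T2: V = 91.358 × 1370/1307 = 95.761 V.
After T3: V = 95.761 × 1828/2261 = 77.422 V.
I_load = 77.422/3.76 = 20.591 A, so P_out = 77.422 × 20.591 = 1594.2 W.
All ideal ⇒ P_in = P_out, so I_supply = 1594.2/120 = 13.3 A.

I_supply ≈ 13.3 A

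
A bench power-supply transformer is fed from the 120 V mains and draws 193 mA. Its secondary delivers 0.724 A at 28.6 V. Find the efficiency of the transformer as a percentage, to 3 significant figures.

P_in = 120 × 0.193 = 23.1600 W.
P_out = 28.6 × 0.724 = 20.7064 W.
η = P_out/P_in = 20.7064/23.1600 = 0.894.

η ≈ 89.4%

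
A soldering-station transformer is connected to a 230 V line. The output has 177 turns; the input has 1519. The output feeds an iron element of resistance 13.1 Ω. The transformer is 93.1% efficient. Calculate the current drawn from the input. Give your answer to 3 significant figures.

V_out = 230 × 177/1519 = 26.801 V.
I_out = V_out/R = 26.801/13.1 = 2.0458 A.
P_out = V_out I_out = 26.801 × 2.0458 = 54.830 W.
P_in = P_out/η = 54.830/0.931 = 58.893 W.
I_in = P_in/V_in = 58.893/230 = 0.256 A.

I_in ≈ 0.256 A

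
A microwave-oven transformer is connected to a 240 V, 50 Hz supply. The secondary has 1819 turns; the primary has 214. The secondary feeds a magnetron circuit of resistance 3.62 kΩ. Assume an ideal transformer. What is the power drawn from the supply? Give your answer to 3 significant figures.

V_s = V_p × N_s/N_p = 240 × 1819/214 = 2040.0 V.
I_s = V_s/R = 2040.0/3620 = 0.56354 A.
I_p = I_s × N_s/N_p = 0.56354 × 1819/214 = 4.7901 A.
P = V_p I_p = 240 × 4.7901 = 1150 W.

P ≈ 1150 W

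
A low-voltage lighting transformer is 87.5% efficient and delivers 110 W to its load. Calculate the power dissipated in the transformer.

P_loss ≈ 15.7 W

P_in = P_out/η = 110/0.875 = 125.714 W.
P_loss = P_in − P_out = 125.714 − 110 = 15.7 W.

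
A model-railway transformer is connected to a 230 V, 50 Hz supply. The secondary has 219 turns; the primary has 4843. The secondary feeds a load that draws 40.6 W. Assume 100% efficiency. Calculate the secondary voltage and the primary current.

V_s = V_p × N_s/N_p = 230 × 219/4843 = 10.401 V.
I_s = P/V_s = 40.6/10.401 = 3.9036 A.
I_p = I_s × N_s/N_p = 3.9036 × 219/4843 = 0.177 A.

V_s ≈ 10.4 V, I_p ≈ 0.177 A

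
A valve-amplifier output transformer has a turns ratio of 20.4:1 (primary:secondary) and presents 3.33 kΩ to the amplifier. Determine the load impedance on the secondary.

Z_s = Z_p/(N_p/N_s)² = 3330/20.4² = 8.00 Ω.

Z_s ≈ 8.00 Ω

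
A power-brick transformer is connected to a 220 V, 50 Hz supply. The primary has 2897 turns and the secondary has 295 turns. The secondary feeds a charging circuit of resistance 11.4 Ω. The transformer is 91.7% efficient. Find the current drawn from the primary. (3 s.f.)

V_s = 220 × 295/2897 = 22.402 V.
I_s = V_s/R = 22.402/11.4 = 1.9651 A.
P_out = V_s I_s = 22.402 × 1.9651 = 44.024 W.
P_in = P_out/η = 44.024/0.917 = 48.009 W.
I_p = P_in/V_p = 48.009/220 = 0.218 A.

I_p ≈ 0.218 A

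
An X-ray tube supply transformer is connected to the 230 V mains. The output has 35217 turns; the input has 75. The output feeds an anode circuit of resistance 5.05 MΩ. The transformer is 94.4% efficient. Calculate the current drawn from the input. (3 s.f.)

I_in ≈ 10.6 A

V_out = 230 × 35217/75 = 108000 V.
I_out = V_out/R = 108000/(5.05×10^6) = 0.021386 A.
P_out = V_out I_out = 108000 × 0.021386 = 2309.7 W.
P_in = P_out/η = 2309.7/0.944 = 2446.7 W.
I_in = P_in/V_in = 2446.7/230 = 10.6 A.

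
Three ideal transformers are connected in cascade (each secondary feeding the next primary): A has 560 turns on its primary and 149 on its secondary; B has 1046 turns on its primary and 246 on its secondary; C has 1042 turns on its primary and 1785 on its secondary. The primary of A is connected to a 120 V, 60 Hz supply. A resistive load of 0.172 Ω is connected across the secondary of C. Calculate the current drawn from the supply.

After A: V = 120.00 × 149/560 = 31.929 V.
After B: V = 31.929 × 246/1046 = 7.5090 V.
After C: V = 7.5090 × 1785/1042 = 12.863 V.
I_load = 12.863/0.172 = 74.787 A, so P_out = 12.863 × 74.787 = 962.01 W.
All ideal ⇒ P_in = P_out, so I_supply = 962.01/120 = 8.02 A.

I_supply ≈ 8.02 A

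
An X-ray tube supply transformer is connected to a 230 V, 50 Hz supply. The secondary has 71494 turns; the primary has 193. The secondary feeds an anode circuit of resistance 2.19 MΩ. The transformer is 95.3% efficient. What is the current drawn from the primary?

I_p ≈ 15.1 A

V_s = 230 × 71494/193 = 85200 V.
I_s = V_s/R = 85200/(2.19×10^6) = 0.038904 A.
P_out = V_s I_s = 85200 × 0.038904 = 3314.6 W.
P_in = P_out/η = 3314.6/0.953 = 3478.1 W.
I_p = P_in/V_p = 3478.1/230 = 15.1 A.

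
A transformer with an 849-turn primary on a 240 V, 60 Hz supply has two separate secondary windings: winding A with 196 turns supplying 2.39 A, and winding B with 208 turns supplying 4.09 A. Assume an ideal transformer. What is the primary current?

I_p ≈ 1.55 A

V_A = 240 × 196/849 = 55.406 V; V_B = 240 × 208/849 = 58.799 V.
P_out = V_A I_A + V_B I_B = 55.406×2.39 + 58.799×4.09 = 132.42 + 240.49 = 372.91 W.
Ideal ⇒ P_in = P_out, so I_p = P_out/V_p = 372.91/240 = 1.55 A.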